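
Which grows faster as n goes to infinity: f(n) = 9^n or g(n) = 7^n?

f(n) = 9^n grows faster: (9/7)^n -> infinity since 9/7 > 1.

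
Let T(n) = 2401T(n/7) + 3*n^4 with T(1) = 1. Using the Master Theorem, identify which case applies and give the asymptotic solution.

a=2401, b=7, f(n)=3*n^4.
log_7(2401) = 4, so n^(log_b(a)) = n^4.
f(n) = Theta(n^4), so Case 2 applies.
T(n) = Theta(n^4 log n).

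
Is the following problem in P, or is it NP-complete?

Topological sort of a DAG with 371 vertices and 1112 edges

This problem is in P: DFS-based topological sort runs in O(V+E).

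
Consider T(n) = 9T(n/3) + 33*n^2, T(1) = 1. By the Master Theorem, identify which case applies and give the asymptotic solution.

a=9, b=3, f(n)=33*n^2.
log_3(9) = 2, so n^(log_b(a)) = n^2.
f(n) = Theta(n^2), so Case 2 applies.
T(n) = Theta(n^2 log n).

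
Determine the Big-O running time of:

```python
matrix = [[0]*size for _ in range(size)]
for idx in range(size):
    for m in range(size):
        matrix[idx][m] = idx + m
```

Time complexity: O(n^2).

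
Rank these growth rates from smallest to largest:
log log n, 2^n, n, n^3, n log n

Ordered by growth rate: log log n < n < n log n < n^3 < 2^n.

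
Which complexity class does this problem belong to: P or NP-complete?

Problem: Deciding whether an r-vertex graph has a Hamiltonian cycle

This problem is NP-complete: one of Karp's 21 NP-complete problems.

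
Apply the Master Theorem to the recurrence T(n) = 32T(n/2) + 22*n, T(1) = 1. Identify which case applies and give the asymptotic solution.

a=32, b=2, f(n)=22*n.
log_2(32) = 5 > 1.
Since f(n) = O(n^1) is polynomially smaller than n^5, Case 1 applies.
T(n) = Theta(n^5).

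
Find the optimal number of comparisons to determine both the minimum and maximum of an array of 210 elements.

Naive approach: 418 comparisons (209 for max + 209 for min).
Optimal: Compare elements in pairs first (floor(n/2) = 105 comparisons), then find max among winners and min among losers (104 comparisons each).
Total: ceil(3n/2) - 2 = 313 comparisons. An adversary argument shows this is also a lower bound.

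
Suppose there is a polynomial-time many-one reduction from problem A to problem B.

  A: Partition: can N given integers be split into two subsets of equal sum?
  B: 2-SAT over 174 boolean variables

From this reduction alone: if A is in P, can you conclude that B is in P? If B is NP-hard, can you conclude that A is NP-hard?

A poly-time reduction A <=_p B transfers tractability DOWN (B easy => A easy) and hardness UP (A hard => B hard), not the reverse.
From A in P, the reduction alone does NOT give B in P: any problem in P trivially reduces to SAT, yet SAT is not known to be in P.
From B NP-hard, the reduction alone does NOT give A NP-hard: again, easy problems reduce to hard ones.
(Here in fact A is NP-complete and B is in P, so no such reduction is known -- its existence would imply P = NP; the analysis concerns only what the assumed reduction would or would not let you conclude.)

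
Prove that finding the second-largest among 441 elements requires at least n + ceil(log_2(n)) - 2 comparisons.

Lower bound (adversary): identifying the maximum requires 441-1 comparisons (each eliminates one candidate). Assign weight 1 to each element; on each comparison the adversary lets the heavier side win and gives it the loser's weight. The max ends with weight 441, but each comparison it wins at most doubles its weight, so the max must win >= ceil(log_2(441)) = 9 comparisons. The second-largest is one of those 9 direct losers to the max, and identifying which one is largest needs >= 9-1 further comparisons. Total >= 441-1 + 9-1 = 448.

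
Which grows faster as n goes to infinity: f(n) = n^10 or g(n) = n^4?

f(n) = n^10 grows faster: n^10/n^4 = n^6 -> infinity.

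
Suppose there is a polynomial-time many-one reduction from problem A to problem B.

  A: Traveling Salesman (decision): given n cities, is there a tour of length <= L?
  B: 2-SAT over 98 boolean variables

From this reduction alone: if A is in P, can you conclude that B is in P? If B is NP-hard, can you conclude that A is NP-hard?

A poly-time reduction A <=_p B transfers tractability DOWN (B easy => A easy) and hardness UP (A hard => B hard), not the reverse.
From A in P, the reduction alone does NOT give B in P: any problem in P trivially reduces to SAT, yet SAT is not known to be in P.
From B NP-hard, the reduction alone does NOT give A NP-hard: again, easy problems reduce to hard ones.
(Here in fact A is NP-complete and B is in P, so no such reduction is known -- its existence would imply P = NP; the analysis concerns only what the assumed reduction would or would not let you conclude.)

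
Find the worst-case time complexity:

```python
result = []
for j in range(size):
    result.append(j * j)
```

Time complexity: O(n).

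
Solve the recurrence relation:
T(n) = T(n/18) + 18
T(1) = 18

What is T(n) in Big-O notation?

Each step divides n by 18 and adds 18. After log_18(n) steps, T(n) = O(log n).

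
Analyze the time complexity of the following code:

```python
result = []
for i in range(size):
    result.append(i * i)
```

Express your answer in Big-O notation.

Time complexity: O(n).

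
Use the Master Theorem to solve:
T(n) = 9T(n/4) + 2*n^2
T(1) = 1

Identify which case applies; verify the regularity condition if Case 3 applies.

a=9, b=4, f(n)=2*n^2.
log_4(9) = 1.585 < 2.
f(n) = Omega(n^(1.585+epsilon)) for some epsilon > 0, so Case 3 is the candidate.
Regularity: a*f(n/b) = 9*2*(n/4)^2 = (9/16)*2*n^2 <= c*f(n) with c = 9/16 < 1. Satisfied.
Case 3: T(n) = Theta(n^2).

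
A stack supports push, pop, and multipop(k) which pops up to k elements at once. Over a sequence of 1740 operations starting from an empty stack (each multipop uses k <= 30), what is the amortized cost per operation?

Each element is pushed exactly once and popped at most once (whether by pop or as part of a multipop). So the total number of individual pops over the whole sequence is at most the number of pushes, which is at most 1740. Total work <= 2 * 1740, hence O(1) amortized per operation.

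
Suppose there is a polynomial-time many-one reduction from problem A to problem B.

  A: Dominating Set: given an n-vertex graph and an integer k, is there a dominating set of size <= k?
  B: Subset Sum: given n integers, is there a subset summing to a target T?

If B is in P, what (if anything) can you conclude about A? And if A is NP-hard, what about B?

A poly-time reduction A <=_p B means any A-instance can be transformed to a B-instance in poly time.
If B is in P: compose the reduction with B's poly-time algorithm to solve A in poly time, so A is in P.
If A is NP-hard: every NP problem reduces to A, which reduces to B; composing reductions, every NP problem reduces to B, so B is NP-hard.
(Here in fact A is NP-complete and B is NP-complete.)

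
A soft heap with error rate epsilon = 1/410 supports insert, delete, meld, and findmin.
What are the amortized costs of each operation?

Soft heaps (Chazelle) allow up to an epsilon = 1/410 fraction of elements to have corrupted (raised) keys. Insert is O(log(1/epsilon)) = O(log 410) amortized -- the structure maintains heap-ordered binary trees of rank bounded by O(log(1/epsilon)). Meld concatenates root lists: O(1) amortized. Delete and findmin are O(1) amortized.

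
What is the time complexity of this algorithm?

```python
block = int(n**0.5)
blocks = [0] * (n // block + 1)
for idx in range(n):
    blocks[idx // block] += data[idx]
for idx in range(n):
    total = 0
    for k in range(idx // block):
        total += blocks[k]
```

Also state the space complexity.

Time complexity: O(n * sqrt(n)).
Space complexity: O(sqrt(n)).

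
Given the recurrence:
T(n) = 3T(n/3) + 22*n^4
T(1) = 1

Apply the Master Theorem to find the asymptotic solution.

a=3, b=3, f(n)=22*n^4. log_3(3) = 1 < 4. Case 3: T(n) = O(n^4).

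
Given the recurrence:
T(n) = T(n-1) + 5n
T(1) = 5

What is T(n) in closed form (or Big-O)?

Unrolling: T(n) = 5 + 5*(2 + 3 + ... + n) = 5 + 5*(n(n+1)/2 - 1) = O(n^2).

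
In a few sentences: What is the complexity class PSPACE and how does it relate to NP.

PSPACE is the class of problems solvable with polynomial space. NP is a subset of PSPACE (a poly-space machine can enumerate all certificates). PSPACE-complete problems include QBF (quantified Boolean formulas) and generalized games. It is unknown whether NP = PSPACE.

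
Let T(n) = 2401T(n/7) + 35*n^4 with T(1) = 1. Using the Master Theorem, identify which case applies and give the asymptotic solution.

a=2401, b=7, f(n)=35*n^4.
log_7(2401) = 4, so n^(log_b(a)) = n^4.
f(n) = Theta(n^4), so Case 2 applies.
T(n) = Theta(n^4 log n).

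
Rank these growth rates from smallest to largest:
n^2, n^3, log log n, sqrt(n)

Ordered by growth rate: log log n < sqrt(n) < n^2 < n^3.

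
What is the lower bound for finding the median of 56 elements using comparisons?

To find the median of 56 elements, every element must be compared at least once, so the lower bound is Omega(n). The BFPRT algorithm achieves O(n), making this tight.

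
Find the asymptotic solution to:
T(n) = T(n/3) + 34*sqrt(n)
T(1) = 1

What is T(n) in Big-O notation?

Each level contributes sqrt(n/3^k). Geometric series with ratio 1/sqrt(3) < 1 sums to O(sqrt(n)).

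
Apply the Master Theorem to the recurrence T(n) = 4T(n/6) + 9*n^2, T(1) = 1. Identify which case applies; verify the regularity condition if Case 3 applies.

a=4, b=6, f(n)=9*n^2.
log_6(4) = 0.7737 < 2.
f(n) = Omega(n^(0.7737+epsilon)) for some epsilon > 0, so Case 3 is the candidate.
Regularity: a*f(n/b) = 4*9*(n/6)^2 = (4/36)*9*n^2 <= c*f(n) with c = 4/36 < 1. Satisfied.
Case 3: T(n) = Theta(n^2).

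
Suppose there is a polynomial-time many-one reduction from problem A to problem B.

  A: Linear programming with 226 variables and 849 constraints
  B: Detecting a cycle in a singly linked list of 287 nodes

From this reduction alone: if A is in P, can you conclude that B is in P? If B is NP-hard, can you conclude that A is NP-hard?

A poly-time reduction A <=_p B transfers tractability DOWN (B easy => A easy) and hardness UP (A hard => B hard), not the reverse.
From A in P, the reduction alone does NOT give B in P: any problem in P trivially reduces to SAT, yet SAT is not known to be in P.
From B NP-hard, the reduction alone does NOT give A NP-hard: again, easy problems reduce to hard ones.
(Here in fact A is P and B is P.)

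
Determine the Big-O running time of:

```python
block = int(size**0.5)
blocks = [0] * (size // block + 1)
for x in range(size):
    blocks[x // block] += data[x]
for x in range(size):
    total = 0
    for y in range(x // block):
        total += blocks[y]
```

Time complexity: O(n * sqrt(n)).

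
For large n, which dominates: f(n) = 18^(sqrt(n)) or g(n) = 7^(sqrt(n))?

f(n) = 18^(sqrt(n)) grows faster: ratio is (18/7)^(sqrt(n)) -> infinity since 18/7 > 1.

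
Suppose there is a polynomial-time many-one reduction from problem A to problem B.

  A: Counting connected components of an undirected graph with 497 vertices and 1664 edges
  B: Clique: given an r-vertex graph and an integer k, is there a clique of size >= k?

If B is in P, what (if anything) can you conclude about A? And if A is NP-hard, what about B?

A poly-time reduction A <=_p B means any A-instance can be transformed to a B-instance in poly time.
If B is in P: compose the reduction with B's poly-time algorithm to solve A in poly time, so A is in P.
If A is NP-hard: every NP problem reduces to A, which reduces to B; composing reductions, every NP problem reduces to B, so B is NP-hard.
(Here in fact A is P and B is NP-complete.)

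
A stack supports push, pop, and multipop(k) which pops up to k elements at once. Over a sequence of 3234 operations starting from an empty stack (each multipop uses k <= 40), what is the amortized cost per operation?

Each element is pushed exactly once and popped at most once (whether by pop or as part of a multipop). So the total number of individual pops over the whole sequence is at most the number of pushes, which is at most 3234. Total work <= 2 * 3234, hence O(1) amortized per operation.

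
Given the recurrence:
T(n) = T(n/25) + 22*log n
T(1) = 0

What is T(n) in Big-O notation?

Each of the log_25(n) levels adds O(log n). T(n) = O(log^2 n).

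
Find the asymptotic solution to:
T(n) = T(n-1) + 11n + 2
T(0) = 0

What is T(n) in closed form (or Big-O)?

Dominant term in sum is 11*sum(i, i=1..n) = 11*n*(n+1)/2 = O(n^2).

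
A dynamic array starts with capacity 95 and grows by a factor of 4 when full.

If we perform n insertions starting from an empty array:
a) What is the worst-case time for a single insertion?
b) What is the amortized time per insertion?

(a) Worst-case single insertion: O(n) -- when the array is full at capacity c, the resize copies all c elements, and c can be Theta(n).
(b) Resizes happen at sizes 95, 380, 1520, ... Total copy cost for n insertions: 95 + 380 + ... = O(n) (geometric series with ratio 1/4). Amortized cost per insertion: O(n)/n = O(1).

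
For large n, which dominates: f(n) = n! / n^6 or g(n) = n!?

g(n) = n! grows faster: the ratio n!/(n!/n^6) = n^6 -> infinity.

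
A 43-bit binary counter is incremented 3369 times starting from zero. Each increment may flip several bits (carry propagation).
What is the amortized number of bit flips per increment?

Bit i flips on every 2^i-th increment, so over 3369 increments bit i flips floor(3369/2^i) times. Summing over i: total flips < 2 * 3369. Amortized: < 2 = O(1) per increment.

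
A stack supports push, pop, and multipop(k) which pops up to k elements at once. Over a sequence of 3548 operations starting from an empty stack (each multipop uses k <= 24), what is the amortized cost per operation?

Each element is pushed exactly once and popped at most once (whether by pop or as part of a multipop). So the total number of individual pops over the whole sequence is at most the number of pushes, which is at most 3548. Total work <= 2 * 3548, hence O(1) amortized per operation.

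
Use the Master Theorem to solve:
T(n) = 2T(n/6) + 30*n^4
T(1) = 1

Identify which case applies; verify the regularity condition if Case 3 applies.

a=2, b=6, f(n)=30*n^4.
log_6(2) = 0.3869 < 4.
f(n) = Omega(n^(0.3869+epsilon)) for some epsilon > 0, so Case 3 is the candidate.
Regularity: a*f(n/b) = 2*30*(n/6)^4 = (2/1296)*30*n^4 <= c*f(n) with c = 2/1296 < 1. Satisfied.
Case 3: T(n) = Theta(n^4).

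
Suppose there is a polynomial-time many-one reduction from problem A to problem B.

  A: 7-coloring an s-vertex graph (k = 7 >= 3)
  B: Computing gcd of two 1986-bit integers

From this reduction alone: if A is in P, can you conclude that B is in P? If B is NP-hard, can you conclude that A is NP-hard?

A poly-time reduction A <=_p B transfers tractability DOWN (B easy => A easy) and hardness UP (A hard => B hard), not the reverse.
From A in P, the reduction alone does NOT give B in P: any problem in P trivially reduces to SAT, yet SAT is not known to be in P.
From B NP-hard, the reduction alone does NOT give A NP-hard: again, easy problems reduce to hard ones.
(Here in fact A is NP-complete and B is in P, so no such reduction is known -- its existence would imply P = NP; the analysis concerns only what the assumed reduction would or would not let you conclude.)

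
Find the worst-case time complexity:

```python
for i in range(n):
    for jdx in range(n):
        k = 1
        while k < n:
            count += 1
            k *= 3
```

Time complexity: O(n^2 log n).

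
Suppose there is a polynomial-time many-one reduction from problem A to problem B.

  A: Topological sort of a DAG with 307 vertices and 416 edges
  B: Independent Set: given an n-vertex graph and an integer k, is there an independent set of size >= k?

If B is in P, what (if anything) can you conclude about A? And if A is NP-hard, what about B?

A poly-time reduction A <=_p B means any A-instance can be transformed to a B-instance in poly time.
If B is in P: compose the reduction with B's poly-time algorithm to solve A in poly time, so A is in P.
If A is NP-hard: every NP problem reduces to A, which reduces to B; composing reductions, every NP problem reduces to B, so B is NP-hard.
(Here in fact A is P and B is NP-complete.)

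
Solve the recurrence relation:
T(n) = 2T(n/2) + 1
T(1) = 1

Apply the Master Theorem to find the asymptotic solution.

a=2, b=2, f(n)=1. log_2(2) = 1. Case 1 of Master Theorem: T(n) = O(n^1).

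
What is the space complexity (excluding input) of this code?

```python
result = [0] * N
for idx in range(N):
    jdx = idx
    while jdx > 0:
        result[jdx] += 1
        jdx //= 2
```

Space complexity: O(n).
Auxiliary storage grows linearly with the input size n in the worst case.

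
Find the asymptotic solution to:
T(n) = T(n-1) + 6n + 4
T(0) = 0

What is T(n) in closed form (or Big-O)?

Dominant term in sum is 6*sum(i, i=1..n) = 6*n*(n+1)/2 = O(n^2).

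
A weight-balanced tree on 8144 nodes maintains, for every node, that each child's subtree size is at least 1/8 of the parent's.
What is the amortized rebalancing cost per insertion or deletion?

With balance ratio 1/8, tree height is O(log_{8/1}(8144)) = O(log n). A rebalance at a node of size s costs O(s) but requires Omega(s) updates in that subtree to retrigger. Summed over the O(log n) ancestors of the touched leaf, amortized rebalancing is O(log n).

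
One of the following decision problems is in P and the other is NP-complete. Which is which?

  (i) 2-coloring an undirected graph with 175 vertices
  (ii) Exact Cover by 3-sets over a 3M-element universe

(i) is P: 2-coloring is bipartiteness testing via BFS, O(V+E).
(ii) is NP-complete: one of Karp's 21 NP-complete problems.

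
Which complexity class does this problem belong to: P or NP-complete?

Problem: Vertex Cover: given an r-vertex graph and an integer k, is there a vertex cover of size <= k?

This problem is NP-complete: one of Karp's 21 NP-complete problems (with k part of the input; for any fixed constant k it is in P).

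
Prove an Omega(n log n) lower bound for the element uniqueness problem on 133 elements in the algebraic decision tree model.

In the algebraic decision tree model, element uniqueness on 133 elements is equivalent to determining which cell of an arrangement of C(133,2) = 8778 hyperplanes x_i = x_j contains the input point. Ben-Or's theorem shows this requires Omega(n log n).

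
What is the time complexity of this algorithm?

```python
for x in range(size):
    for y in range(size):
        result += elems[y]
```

Time complexity: O(n^2).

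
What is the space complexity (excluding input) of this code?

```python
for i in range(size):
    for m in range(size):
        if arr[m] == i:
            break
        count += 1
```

Space complexity: O(1).
Only a constant amount of auxiliary storage is used; nothing grows with n.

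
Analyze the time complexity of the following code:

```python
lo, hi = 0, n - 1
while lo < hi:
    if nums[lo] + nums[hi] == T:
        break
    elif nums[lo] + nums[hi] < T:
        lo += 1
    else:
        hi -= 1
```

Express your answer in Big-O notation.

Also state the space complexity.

Time complexity: O(n).
Space complexity: O(1).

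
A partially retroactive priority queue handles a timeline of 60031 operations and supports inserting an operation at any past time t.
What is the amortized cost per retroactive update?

Partially retroactive priority queues (Demaine-Iacono-Langerman) allow updates at past times with queries only at the present. With a balanced BST over the m = 60031 timeline events tracking bridges, each retroactive insert or delete is O(log m) amortized.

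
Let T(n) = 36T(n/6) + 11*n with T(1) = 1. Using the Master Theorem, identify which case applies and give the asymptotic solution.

a=36, b=6, f(n)=11*n.
log_6(36) = 2 > 1.
Since f(n) = O(n^1) is polynomially smaller than n^2, Case 1 applies.
T(n) = Theta(n^2).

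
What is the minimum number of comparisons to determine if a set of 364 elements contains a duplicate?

Determining if 364 elements are all distinct requires Omega(n log n) comparisons in the comparison model. This follows from the element distinctness lower bound.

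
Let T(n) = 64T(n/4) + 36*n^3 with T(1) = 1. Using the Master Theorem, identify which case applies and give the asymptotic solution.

a=64, b=4, f(n)=36*n^3.
log_4(64) = 3, so n^(log_b(a)) = n^3.
f(n) = Theta(n^3), so Case 2 applies.
T(n) = Theta(n^3 log n).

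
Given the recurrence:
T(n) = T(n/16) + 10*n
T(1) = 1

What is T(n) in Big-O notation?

Geometric series: 10*n*(1 + 1/16 + 1/16^2 + ...) = O(n). T(n) = O(n).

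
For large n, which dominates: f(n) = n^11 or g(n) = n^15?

g(n) = n^15 grows faster: n^15/n^11 = n^4 -> infinity.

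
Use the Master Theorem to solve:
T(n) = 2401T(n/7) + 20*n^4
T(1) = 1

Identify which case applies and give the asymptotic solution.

a=2401, b=7, f(n)=20*n^4.
log_7(2401) = 4, so n^(log_b(a)) = n^4.
f(n) = Theta(n^4), so Case 2 applies.
T(n) = Theta(n^4 log n).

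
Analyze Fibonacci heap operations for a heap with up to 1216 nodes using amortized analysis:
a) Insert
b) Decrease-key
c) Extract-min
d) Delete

Fibonacci heaps use lazy consolidation. Potential function Phi = t + 2m (t = number of trees, m = marked nodes).
- Insert: O(1) actual, Delta Phi = +1 (one new tree) => O(1) amortized.
- Decrease-key: with c cascading cuts, actual cost is O(c); Delta Phi <= c - 2(c-1) + 2 = 4 - c (c new trees; >= c-1 marks cleared; <= 1 new mark). Amortized O(c) + (4 - c) = O(1).
- Extract-min: O(D(n) + t) actual; consolidation drops t to <= D(n)+1, so Delta Phi pays for the t term. D(n) = O(log n) for n = 1216 => O(log n) amortized.
- Delete: decrease-key to -inf then extract-min = O(log n).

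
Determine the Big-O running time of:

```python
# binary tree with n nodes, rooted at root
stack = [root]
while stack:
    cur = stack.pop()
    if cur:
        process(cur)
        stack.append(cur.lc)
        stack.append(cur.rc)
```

Time complexity: O(n).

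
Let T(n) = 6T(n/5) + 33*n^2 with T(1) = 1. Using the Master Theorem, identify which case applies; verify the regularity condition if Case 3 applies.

a=6, b=5, f(n)=33*n^2.
log_5(6) = 1.113 < 2.
f(n) = Omega(n^(1.113+epsilon)) for some epsilon > 0, so Case 3 is the candidate.
Regularity: a*f(n/b) = 6*33*(n/5)^2 = (6/25)*33*n^2 <= c*f(n) with c = 6/25 < 1. Satisfied.
Case 3: T(n) = Theta(n^2).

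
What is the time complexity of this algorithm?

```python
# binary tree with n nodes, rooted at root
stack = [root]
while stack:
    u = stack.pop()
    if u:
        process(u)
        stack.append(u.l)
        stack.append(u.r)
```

Time complexity: O(n).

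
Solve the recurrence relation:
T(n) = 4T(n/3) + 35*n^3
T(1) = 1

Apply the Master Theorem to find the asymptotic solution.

a=4, b=3, f(n)=35*n^3. log_3(4) = 1.262 < 3. Case 3: T(n) = O(n^3).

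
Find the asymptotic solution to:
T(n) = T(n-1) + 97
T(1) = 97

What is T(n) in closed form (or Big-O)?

Unrolling: T(n) = T(n-1) + 97 = T(n-2) + 2*97 = ... = T(1) + (n-1)*97 = 97 + (n-1)*97 = 97n.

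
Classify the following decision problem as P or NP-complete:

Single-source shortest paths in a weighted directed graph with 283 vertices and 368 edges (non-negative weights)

This problem is in P: Dijkstra's algorithm runs in O((V+E) log V).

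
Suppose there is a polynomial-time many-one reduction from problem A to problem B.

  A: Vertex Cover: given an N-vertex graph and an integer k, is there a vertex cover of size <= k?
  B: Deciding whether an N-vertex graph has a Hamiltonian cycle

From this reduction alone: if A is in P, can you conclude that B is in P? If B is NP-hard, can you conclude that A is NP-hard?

A poly-time reduction A <=_p B transfers tractability DOWN (B easy => A easy) and hardness UP (A hard => B hard), not the reverse.
From A in P, the reduction alone does NOT give B in P: any problem in P trivially reduces to SAT, yet SAT is not known to be in P.
From B NP-hard, the reduction alone does NOT give A NP-hard: again, easy problems reduce to hard ones.
(Here in fact A is NP-complete and B is NP-complete.)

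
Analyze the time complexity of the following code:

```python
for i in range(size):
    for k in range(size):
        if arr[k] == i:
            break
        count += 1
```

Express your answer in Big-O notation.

Time complexity: O(n^2).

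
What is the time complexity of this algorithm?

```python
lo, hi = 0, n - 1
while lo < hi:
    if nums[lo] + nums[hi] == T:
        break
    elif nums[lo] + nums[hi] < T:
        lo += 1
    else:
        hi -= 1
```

Time complexity: O(n).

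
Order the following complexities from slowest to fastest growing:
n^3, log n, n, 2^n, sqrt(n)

Ordered by growth rate: log n < sqrt(n) < n < n^3 < 2^n.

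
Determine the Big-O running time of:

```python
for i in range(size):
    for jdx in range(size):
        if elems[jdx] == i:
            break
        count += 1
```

Time complexity: O(n^2).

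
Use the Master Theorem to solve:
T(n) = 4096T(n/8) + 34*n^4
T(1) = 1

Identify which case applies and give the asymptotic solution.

a=4096, b=8, f(n)=34*n^4.
log_8(4096) = 4, so n^(log_b(a)) = n^4.
f(n) = Theta(n^4), so Case 2 applies.
T(n) = Theta(n^4 log n).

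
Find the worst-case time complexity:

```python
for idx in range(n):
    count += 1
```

Time complexity: O(n).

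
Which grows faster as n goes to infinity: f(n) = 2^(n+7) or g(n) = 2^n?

f(n) = 2^(n+7) and g(n) = 2^n are Theta of each other: 2^(n+7) = 2^7 * 2^n = Theta(2^n).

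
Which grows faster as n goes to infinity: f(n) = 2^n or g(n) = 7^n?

g(n) = 7^n grows faster: (7/2)^n -> infinity since 7/2 > 1.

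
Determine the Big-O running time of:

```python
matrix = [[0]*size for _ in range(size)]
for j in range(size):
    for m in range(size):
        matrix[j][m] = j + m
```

Time complexity: O(n^2).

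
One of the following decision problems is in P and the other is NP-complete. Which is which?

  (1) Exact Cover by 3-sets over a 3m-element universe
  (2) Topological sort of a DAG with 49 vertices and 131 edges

(1) is NP-complete: one of Karp's 21 NP-complete problems.
(2) is P: DFS-based topological sort runs in O(V+E).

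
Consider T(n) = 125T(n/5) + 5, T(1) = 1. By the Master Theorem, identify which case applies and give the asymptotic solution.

a=125, b=5, f(n)=5.
log_5(125) = 3 > 0.
Since f(n) = O(n^0) is polynomially smaller than n^3, Case 1 applies.
T(n) = Theta(n^3).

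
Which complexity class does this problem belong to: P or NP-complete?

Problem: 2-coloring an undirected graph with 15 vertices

This problem is in P: 2-coloring is bipartiteness testing via BFS, O(V+E).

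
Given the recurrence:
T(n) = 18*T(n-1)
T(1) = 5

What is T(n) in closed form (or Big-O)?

Each step multiplies by 18. T(n) = T(1)*18^(n-1) = 5*18^(n-1).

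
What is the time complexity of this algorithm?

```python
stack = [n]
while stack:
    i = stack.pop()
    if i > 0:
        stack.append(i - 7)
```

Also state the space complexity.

Time complexity: O(n).
Space complexity: O(1).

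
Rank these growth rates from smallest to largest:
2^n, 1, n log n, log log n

Ordered by growth rate: 1 < log log n < n log n < 2^n.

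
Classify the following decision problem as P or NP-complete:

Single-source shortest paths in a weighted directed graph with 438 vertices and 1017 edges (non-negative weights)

This problem is in P: Dijkstra's algorithm runs in O((V+E) log V).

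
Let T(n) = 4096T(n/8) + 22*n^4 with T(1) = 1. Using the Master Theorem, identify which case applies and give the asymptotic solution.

a=4096, b=8, f(n)=22*n^4.
log_8(4096) = 4, so n^(log_b(a)) = n^4.
f(n) = Theta(n^4), so Case 2 applies.
T(n) = Theta(n^4 log n).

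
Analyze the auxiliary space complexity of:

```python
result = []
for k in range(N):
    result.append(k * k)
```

Space complexity: O(n).
Auxiliary storage grows linearly with the input size n in the worst case.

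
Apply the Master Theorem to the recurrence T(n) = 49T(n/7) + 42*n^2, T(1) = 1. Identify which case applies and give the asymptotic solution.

a=49, b=7, f(n)=42*n^2.
log_7(49) = 2, so n^(log_b(a)) = n^2.
f(n) = Theta(n^2), so Case 2 applies.
T(n) = Theta(n^2 log n).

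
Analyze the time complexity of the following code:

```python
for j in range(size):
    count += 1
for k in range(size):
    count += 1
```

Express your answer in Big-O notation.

Time complexity: O(n).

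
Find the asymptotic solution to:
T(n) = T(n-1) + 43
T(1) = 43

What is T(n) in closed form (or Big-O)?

Unrolling: T(n) = T(n-1) + 43 = T(n-2) + 2*43 = ... = T(1) + (n-1)*43 = 43 + (n-1)*43 = 43n.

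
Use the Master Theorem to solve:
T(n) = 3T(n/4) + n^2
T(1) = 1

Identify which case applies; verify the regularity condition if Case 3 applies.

a=3, b=4, f(n)=n^2.
log_4(3) = 0.7925 < 2.
f(n) = Omega(n^(0.7925+epsilon)) for some epsilon > 0, so Case 3 is the candidate.
Regularity: a*f(n/b) = 3*1*(n/4)^2 = (3/16)*1*n^2 <= c*f(n) with c = 3/16 < 1. Satisfied.
Case 3: T(n) = Theta(n^2).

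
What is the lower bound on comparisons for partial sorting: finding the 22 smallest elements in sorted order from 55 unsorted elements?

Finding 22 smallest of 55 in sorted order: Omega(55) to identify the 22 smallest, plus Omega(22 log 22) to sort them. Total: Omega(n + k log k).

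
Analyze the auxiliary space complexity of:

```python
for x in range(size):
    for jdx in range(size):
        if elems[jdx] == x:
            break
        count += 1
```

Space complexity: O(1).
Only a constant amount of auxiliary storage is used; nothing grows with n.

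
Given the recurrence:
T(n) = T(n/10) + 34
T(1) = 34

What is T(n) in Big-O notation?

Each step divides n by 10 and adds 34. After log_10(n) steps, T(n) = O(log n).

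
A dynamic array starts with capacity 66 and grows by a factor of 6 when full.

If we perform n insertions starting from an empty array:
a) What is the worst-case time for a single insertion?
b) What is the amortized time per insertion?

(a) Worst-case single insertion: O(n) -- when the array is full at capacity c, the resize copies all c elements, and c can be Theta(n).
(b) Resizes happen at sizes 66, 396, 2376, ... Total copy cost for n insertions: 66 + 396 + ... = O(n) (geometric series with ratio 1/6). Amortized cost per insertion: O(n)/n = O(1).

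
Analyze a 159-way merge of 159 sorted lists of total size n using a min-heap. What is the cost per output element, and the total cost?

Maintain a min-heap of size 159 holding the current head of each list. Each output step does one extract-min (O(log 159)) and one insert of that list's next element (O(log 159)). Each of the n elements passes through the heap exactly once, so the total cost is O(n log 159), i.e. O(log 159) per output element.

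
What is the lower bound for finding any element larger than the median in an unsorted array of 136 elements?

To find an element larger than the median of 136 elements, we must see Omega(n) elements. Without seeing enough elements, an adversary can make any unseen element the median.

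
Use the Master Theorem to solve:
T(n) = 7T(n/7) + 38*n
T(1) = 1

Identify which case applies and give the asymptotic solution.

a=7, b=7, f(n)=38*n.
log_7(7) = 1, so n^(log_b(a)) = n.
f(n) = Theta(n), so Case 2 applies.
T(n) = Theta(n log n).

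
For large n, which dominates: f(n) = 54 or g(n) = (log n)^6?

g(n) = (log n)^6 grows faster: any unbounded function dominates a constant.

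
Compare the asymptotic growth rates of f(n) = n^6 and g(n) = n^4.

f(n) = n^6 grows faster: n^6/n^4 = n^2 -> infinity.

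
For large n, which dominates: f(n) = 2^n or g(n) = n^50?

f(n) = 2^n grows faster: any exponential with base > 1 dominates every polynomial.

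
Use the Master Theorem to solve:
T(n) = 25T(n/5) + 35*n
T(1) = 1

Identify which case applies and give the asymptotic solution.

a=25, b=5, f(n)=35*n.
log_5(25) = 2 > 1.
Since f(n) = O(n^1) is polynomially smaller than n^2, Case 1 applies.
T(n) = Theta(n^2).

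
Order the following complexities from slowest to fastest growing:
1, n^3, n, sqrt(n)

Ordered by growth rate: 1 < sqrt(n) < n < n^3.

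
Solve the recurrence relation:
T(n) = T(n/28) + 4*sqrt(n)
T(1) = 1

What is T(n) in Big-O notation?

Each level contributes sqrt(n/28^k). Geometric series with ratio 1/sqrt(28) < 1 sums to O(sqrt(n)).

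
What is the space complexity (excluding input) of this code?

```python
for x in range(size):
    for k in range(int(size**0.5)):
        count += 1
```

Space complexity: O(1).
Only a constant amount of auxiliary storage is used; nothing grows with n.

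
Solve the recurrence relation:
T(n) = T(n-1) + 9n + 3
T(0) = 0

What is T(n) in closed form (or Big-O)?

Dominant term in sum is 9*sum(i, i=1..n) = 9*n*(n+1)/2 = O(n^2).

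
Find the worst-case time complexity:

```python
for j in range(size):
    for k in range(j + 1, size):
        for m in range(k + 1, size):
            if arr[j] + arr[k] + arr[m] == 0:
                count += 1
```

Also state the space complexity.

Time complexity: O(n^3).
Space complexity: O(1).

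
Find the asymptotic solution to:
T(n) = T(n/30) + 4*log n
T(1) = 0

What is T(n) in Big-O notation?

Each of the log_30(n) levels adds O(log n). T(n) = O(log^2 n).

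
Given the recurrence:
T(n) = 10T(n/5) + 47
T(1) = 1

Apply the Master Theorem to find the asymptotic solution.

a=10, b=5, f(n)=47. log_5(10) = 1.431. Case 1 of Master Theorem: T(n) = O(n^1.431).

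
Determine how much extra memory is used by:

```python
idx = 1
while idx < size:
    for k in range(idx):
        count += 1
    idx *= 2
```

Space complexity: O(1).
Only a constant amount of auxiliary storage is used; nothing grows with n.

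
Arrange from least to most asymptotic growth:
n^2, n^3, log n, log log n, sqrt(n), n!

Ordered by growth rate: log log n < log n < sqrt(n) < n^2 < n^3 < n!.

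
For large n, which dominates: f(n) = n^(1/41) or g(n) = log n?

f(n) = n^(1/41) grows faster: any positive power of n dominates log n.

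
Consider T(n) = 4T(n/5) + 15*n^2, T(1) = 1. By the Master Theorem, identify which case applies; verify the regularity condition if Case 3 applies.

a=4, b=5, f(n)=15*n^2.
log_5(4) = 0.8614 < 2.
f(n) = Omega(n^(0.8614+epsilon)) for some epsilon > 0, so Case 3 is the candidate.
Regularity: a*f(n/b) = 4*15*(n/5)^2 = (4/25)*15*n^2 <= c*f(n) with c = 4/25 < 1. Satisfied.
Case 3: T(n) = Theta(n^2).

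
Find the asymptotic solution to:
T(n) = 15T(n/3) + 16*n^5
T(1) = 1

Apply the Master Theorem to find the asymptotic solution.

a=15, b=3, f(n)=16*n^5. log_3(15) = 2.465 < 5. Case 3: T(n) = O(n^5).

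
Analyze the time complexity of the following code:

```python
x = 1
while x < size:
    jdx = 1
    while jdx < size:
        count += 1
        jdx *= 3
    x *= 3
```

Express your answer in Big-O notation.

Time complexity: O(log^2 n).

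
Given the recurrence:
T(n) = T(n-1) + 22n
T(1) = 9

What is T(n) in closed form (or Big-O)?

Unrolling: T(n) = 9 + 22*(2 + 3 + ... + n) = 9 + 22*(n(n+1)/2 - 1) = O(n^2).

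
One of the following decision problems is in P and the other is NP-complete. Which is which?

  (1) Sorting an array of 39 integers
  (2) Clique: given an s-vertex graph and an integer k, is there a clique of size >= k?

(1) is P: merge sort runs in O(n log n).
(2) is NP-complete: complement of Independent Set / Vertex Cover (with k part of the input).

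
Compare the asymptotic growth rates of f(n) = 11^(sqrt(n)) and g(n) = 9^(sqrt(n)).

f(n) = 11^(sqrt(n)) grows faster: ratio is (11/9)^(sqrt(n)) -> infinity since 11/9 > 1.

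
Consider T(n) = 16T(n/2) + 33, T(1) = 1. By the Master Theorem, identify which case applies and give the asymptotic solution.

a=16, b=2, f(n)=33.
log_2(16) = 4 > 0.
Since f(n) = O(n^0) is polynomially smaller than n^4, Case 1 applies.
T(n) = Theta(n^4).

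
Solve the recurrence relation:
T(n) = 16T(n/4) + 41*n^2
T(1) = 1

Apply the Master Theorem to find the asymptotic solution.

a=16, b=4, f(n)=41*n^2. log_4(16) = 2. Case 2: T(n) = O(n^2 log n).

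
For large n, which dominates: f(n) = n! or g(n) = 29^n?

f(n) = n! grows faster: n!/29^n -> infinity by Stirling.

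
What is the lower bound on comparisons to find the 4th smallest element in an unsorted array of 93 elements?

Finding the 4th smallest of 93 elements requires Omega(n) comparisons. Every element must participate in at least one comparison; otherwise it could be the 4th smallest.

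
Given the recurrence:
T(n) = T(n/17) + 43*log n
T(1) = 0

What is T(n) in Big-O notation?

Each of the log_17(n) levels adds O(log n). T(n) = O(log^2 n).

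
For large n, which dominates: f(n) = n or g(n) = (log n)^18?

f(n) = n grows faster: any positive polynomial dominates any polylog.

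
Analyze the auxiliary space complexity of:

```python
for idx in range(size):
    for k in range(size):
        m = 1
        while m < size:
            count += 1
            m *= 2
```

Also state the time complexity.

Space complexity: O(1).
Only a constant amount of auxiliary storage is used; nothing grows with n.
Time complexity: O(n^2 log n).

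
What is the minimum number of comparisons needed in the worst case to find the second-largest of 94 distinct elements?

Lower bound: finding the max needs 94-1 comparisons. By the adversary weight-doubling argument, the max must personally win >= ceil(log_2(94)) = 7 comparisons; the 2nd-largest is among those 7 losers, needing 7-1 more comparisons. Total >= 94-1 + 7-1 = 99. A balanced knockout tournament achieves this.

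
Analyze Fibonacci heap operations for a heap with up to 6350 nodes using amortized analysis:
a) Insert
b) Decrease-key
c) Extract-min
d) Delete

Fibonacci heaps use lazy consolidation. Potential function Phi = t + 2m (t = number of trees, m = marked nodes).
- Insert: O(1) actual, Delta Phi = +1 (one new tree) => O(1) amortized.
- Decrease-key: with c cascading cuts, actual cost is O(c); Delta Phi <= c - 2(c-1) + 2 = 4 - c (c new trees; >= c-1 marks cleared; <= 1 new mark). Amortized O(c) + (4 - c) = O(1).
- Extract-min: O(D(n) + t) actual; consolidation drops t to <= D(n)+1, so Delta Phi pays for the t term. D(n) = O(log n) for n = 6350 => O(log n) amortized.
- Delete: decrease-key to -inf then extract-min = O(log n).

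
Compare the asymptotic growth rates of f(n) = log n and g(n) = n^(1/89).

g(n) = n^(1/89) grows faster: any positive power of n dominates log n.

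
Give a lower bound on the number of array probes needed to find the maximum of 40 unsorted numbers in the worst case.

Adversary: any unprobed cell could hold a value larger than everything seen so far. If fewer than 40 cells are probed, the adversary places the max in an unprobed cell. So all 40 cells must be examined; together with 40-1 comparisons this is tight.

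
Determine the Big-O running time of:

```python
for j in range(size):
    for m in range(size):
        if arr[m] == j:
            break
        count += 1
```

Time complexity: O(n^2).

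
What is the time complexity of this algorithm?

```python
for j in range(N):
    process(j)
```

Time complexity: O(n).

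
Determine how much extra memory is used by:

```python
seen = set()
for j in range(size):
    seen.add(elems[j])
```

Space complexity: O(n).
Auxiliary storage grows linearly with the input size n in the worst case.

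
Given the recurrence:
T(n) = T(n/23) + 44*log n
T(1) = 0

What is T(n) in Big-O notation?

Each of the log_23(n) levels adds O(log n). T(n) = O(log^2 n).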